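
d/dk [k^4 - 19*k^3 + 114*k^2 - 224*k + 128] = 4*k^3 - 57*k^2 + 228*k - 224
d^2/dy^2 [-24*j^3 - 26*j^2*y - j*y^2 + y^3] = -2*j + 6*y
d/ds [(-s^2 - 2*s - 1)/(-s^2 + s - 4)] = 3*(-s^2 + 2*s + 3)/(s^4 - 2*s^3 + 9*s^2 - 8*s + 16)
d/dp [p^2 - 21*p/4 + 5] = 2*p - 21/4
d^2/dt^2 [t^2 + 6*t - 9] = 2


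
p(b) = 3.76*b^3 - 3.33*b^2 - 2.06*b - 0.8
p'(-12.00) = 1702.18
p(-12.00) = -6952.88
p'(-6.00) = 443.98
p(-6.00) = -920.48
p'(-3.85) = 190.78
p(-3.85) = -256.80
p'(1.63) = 17.05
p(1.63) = 3.28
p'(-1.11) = 19.23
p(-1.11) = -7.76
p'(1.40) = 10.72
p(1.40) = 0.11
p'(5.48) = 300.19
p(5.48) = 506.68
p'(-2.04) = 58.47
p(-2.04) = -42.38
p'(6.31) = 405.04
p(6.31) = 798.27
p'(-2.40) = 78.90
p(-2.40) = -67.02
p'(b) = 11.28*b^2 - 6.66*b - 2.06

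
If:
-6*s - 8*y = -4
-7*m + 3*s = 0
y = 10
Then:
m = -38/7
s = -38/3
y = 10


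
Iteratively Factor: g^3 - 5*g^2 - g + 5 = (g - 1)*(g^2 - 4*g - 5) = (g - 1)*(g + 1)*(g - 5)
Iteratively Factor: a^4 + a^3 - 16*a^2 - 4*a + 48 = (a + 2)*(a^3 - a^2 - 14*a + 24) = (a + 2)*(a + 4)*(a^2 - 5*a + 6) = (a - 3)*(a + 2)*(a + 4)*(a - 2)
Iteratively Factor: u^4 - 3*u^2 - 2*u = (u + 1)*(u^3 - u^2 - 2*u) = (u - 2)*(u + 1)*(u^2 + u) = u*(u - 2)*(u + 1)*(u + 1)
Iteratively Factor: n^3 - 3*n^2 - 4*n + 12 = (n - 3)*(n^2 - 4) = (n - 3)*(n - 2)*(n + 2)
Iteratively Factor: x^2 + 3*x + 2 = (x + 2)*(x + 1)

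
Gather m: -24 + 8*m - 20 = 8*m - 44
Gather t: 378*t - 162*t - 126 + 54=216*t - 72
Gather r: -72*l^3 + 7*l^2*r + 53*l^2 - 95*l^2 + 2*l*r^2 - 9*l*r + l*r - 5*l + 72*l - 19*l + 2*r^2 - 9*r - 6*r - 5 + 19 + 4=-72*l^3 - 42*l^2 + 48*l + r^2*(2*l + 2) + r*(7*l^2 - 8*l - 15) + 18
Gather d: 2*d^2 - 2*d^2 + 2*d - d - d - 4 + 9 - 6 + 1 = 0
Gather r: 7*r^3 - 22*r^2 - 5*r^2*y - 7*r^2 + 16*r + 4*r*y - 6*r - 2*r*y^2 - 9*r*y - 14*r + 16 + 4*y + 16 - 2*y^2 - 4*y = 7*r^3 + r^2*(-5*y - 29) + r*(-2*y^2 - 5*y - 4) - 2*y^2 + 32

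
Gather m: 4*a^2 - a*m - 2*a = 4*a^2 - a*m - 2*a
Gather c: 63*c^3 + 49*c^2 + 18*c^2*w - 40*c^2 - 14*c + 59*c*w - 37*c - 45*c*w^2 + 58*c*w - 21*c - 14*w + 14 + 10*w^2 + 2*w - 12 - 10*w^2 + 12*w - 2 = 63*c^3 + c^2*(18*w + 9) + c*(-45*w^2 + 117*w - 72)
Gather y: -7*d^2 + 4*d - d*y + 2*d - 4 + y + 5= -7*d^2 + 6*d + y*(1 - d) + 1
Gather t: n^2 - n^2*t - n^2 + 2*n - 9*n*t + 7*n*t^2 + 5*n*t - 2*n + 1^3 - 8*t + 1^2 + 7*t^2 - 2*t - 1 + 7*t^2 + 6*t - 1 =t^2*(7*n + 14) + t*(-n^2 - 4*n - 4)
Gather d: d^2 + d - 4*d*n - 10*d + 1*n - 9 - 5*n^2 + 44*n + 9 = d^2 + d*(-4*n - 9) - 5*n^2 + 45*n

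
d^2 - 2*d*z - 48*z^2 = (d - 8*z)*(d + 6*z)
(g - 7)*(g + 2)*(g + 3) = g^3 - 2*g^2 - 29*g - 42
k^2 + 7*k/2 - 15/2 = (k - 3/2)*(k + 5)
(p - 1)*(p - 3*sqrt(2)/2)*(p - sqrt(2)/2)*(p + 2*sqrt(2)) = p^4 - p^3 - 13*p^2/2 + 3*sqrt(2)*p + 13*p/2 - 3*sqrt(2)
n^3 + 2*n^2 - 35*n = n*(n - 5)*(n + 7)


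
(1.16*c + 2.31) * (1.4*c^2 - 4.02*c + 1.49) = 1.624*c^3 - 1.4292*c^2 - 7.5578*c + 3.4419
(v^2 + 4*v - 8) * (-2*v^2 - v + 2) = -2*v^4 - 9*v^3 + 14*v^2 + 16*v - 16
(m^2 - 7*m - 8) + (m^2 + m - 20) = 2*m^2 - 6*m - 28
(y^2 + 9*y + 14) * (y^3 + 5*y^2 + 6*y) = y^5 + 14*y^4 + 65*y^3 + 124*y^2 + 84*y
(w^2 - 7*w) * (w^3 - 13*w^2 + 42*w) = w^5 - 20*w^4 + 133*w^3 - 294*w^2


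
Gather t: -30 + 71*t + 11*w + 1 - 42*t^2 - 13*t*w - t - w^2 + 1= -42*t^2 + t*(70 - 13*w) - w^2 + 11*w - 28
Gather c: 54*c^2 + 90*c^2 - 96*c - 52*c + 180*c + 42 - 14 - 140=144*c^2 + 32*c - 112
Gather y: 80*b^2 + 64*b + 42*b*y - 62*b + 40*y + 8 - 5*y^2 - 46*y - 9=80*b^2 + 2*b - 5*y^2 + y*(42*b - 6) - 1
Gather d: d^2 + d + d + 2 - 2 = d^2 + 2*d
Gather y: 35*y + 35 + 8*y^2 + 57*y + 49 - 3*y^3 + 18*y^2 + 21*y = -3*y^3 + 26*y^2 + 113*y + 84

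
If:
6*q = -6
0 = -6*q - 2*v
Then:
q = -1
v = 3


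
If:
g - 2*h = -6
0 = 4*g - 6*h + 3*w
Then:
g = 18 - 3*w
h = 12 - 3*w/2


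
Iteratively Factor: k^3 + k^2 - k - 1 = (k + 1)*(k^2 - 1) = (k - 1)*(k + 1)*(k + 1)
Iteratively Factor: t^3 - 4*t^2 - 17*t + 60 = (t - 3)*(t^2 - t - 20) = (t - 5)*(t - 3)*(t + 4)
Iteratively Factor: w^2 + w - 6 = (w + 3)*(w - 2)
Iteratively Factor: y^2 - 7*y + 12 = (y - 3)*(y - 4)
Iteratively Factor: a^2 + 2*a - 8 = (a + 4)*(a - 2)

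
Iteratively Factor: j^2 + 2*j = (j)*(j + 2)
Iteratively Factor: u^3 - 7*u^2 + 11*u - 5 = (u - 1)*(u^2 - 6*u + 5) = (u - 1)^2*(u - 5)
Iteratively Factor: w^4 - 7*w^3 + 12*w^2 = (w - 4)*(w^3 - 3*w^2) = w*(w - 4)*(w^2 - 3*w) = w^2*(w - 4)*(w - 3)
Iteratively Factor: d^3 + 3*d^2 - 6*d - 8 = (d - 2)*(d^2 + 5*d + 4) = (d - 2)*(d + 4)*(d + 1)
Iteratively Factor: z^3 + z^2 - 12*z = (z)*(z^2 + z - 12) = z*(z - 3)*(z + 4)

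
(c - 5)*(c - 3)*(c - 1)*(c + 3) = c^4 - 6*c^3 - 4*c^2 + 54*c - 45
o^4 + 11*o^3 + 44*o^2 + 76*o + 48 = (o + 2)^2*(o + 3)*(o + 4)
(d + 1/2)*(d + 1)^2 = d^3 + 5*d^2/2 + 2*d + 1/2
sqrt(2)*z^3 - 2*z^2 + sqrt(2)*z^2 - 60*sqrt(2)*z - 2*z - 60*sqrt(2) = (z - 6*sqrt(2))*(z + 5*sqrt(2))*(sqrt(2)*z + sqrt(2))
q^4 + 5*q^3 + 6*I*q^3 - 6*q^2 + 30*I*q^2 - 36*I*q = q*(q - 1)*(q + 6)*(q + 6*I)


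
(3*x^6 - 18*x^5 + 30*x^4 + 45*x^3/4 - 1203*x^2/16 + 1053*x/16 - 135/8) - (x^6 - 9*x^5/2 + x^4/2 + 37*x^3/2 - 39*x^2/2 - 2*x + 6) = 2*x^6 - 27*x^5/2 + 59*x^4/2 - 29*x^3/4 - 891*x^2/16 + 1085*x/16 - 183/8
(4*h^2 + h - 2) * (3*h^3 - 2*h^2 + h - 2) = 12*h^5 - 5*h^4 - 4*h^3 - 3*h^2 - 4*h + 4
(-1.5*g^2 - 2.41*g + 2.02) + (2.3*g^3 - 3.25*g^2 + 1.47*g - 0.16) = 2.3*g^3 - 4.75*g^2 - 0.94*g + 1.86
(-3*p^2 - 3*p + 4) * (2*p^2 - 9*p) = -6*p^4 + 21*p^3 + 35*p^2 - 36*p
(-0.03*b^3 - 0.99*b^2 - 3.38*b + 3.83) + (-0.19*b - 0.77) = -0.03*b^3 - 0.99*b^2 - 3.57*b + 3.06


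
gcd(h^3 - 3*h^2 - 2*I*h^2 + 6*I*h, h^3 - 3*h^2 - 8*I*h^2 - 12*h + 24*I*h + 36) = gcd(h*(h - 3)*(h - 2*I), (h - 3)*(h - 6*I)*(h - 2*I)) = h^2 + h*(-3 - 2*I) + 6*I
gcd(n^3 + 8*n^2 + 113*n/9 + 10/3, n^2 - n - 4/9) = n + 1/3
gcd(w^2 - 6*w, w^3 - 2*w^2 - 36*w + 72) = w - 6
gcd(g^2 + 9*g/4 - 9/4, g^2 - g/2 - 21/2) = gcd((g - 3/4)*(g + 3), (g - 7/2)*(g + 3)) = g + 3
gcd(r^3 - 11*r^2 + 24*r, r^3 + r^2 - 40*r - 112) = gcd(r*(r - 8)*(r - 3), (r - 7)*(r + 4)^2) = 1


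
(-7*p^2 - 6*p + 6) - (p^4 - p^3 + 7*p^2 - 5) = -p^4 + p^3 - 14*p^2 - 6*p + 11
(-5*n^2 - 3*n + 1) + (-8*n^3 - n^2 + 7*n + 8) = -8*n^3 - 6*n^2 + 4*n + 9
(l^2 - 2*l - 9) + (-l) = l^2 - 3*l - 9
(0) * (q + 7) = 0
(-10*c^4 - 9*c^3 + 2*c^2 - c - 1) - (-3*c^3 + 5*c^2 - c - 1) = -10*c^4 - 6*c^3 - 3*c^2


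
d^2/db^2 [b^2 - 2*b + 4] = 2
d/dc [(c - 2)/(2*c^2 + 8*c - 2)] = (c^2 + 4*c - 2*(c - 2)*(c + 2) - 1)/(2*(c^2 + 4*c - 1)^2)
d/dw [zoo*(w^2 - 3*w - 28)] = zoo*(w + 1)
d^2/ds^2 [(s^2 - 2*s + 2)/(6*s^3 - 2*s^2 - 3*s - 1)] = 2*(36*s^6 - 216*s^5 + 558*s^4 - 200*s^3 - 162*s^2 + 84*s + 21)/(216*s^9 - 216*s^8 - 252*s^7 + 100*s^6 + 198*s^5 + 42*s^4 - 45*s^3 - 33*s^2 - 9*s - 1)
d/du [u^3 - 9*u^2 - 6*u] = 3*u^2 - 18*u - 6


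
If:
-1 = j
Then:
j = -1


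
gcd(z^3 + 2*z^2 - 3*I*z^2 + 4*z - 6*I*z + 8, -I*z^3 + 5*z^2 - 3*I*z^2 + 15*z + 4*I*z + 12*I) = z + I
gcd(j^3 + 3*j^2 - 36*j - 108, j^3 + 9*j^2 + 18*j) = j^2 + 9*j + 18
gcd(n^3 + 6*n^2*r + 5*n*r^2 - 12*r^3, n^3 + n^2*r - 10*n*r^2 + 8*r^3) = -n^2 - 3*n*r + 4*r^2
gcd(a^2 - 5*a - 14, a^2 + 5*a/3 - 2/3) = a + 2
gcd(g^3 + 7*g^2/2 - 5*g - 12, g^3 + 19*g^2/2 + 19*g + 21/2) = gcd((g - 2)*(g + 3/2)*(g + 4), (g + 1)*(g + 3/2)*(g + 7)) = g + 3/2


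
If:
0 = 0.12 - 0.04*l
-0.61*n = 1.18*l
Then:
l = 3.00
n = -5.80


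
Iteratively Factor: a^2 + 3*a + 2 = (a + 2)*(a + 1)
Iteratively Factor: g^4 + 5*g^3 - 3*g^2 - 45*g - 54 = (g + 3)*(g^3 + 2*g^2 - 9*g - 18) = (g + 2)*(g + 3)*(g^2 - 9) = (g - 3)*(g + 2)*(g + 3)*(g + 3)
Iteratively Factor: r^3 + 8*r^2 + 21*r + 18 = (r + 3)*(r^2 + 5*r + 6) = (r + 2)*(r + 3)*(r + 3)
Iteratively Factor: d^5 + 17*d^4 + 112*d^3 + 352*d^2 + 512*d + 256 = (d + 4)*(d^4 + 13*d^3 + 60*d^2 + 112*d + 64) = (d + 4)^2*(d^3 + 9*d^2 + 24*d + 16) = (d + 4)^3*(d^2 + 5*d + 4) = (d + 1)*(d + 4)^3*(d + 4)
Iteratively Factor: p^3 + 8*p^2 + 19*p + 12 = (p + 4)*(p^2 + 4*p + 3) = (p + 3)*(p + 4)*(p + 1)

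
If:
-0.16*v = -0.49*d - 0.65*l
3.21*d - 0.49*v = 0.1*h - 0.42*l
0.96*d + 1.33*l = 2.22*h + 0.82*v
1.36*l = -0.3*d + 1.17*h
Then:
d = 0.00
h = 0.00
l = 0.00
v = 0.00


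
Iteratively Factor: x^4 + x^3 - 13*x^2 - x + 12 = (x - 1)*(x^3 + 2*x^2 - 11*x - 12) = (x - 3)*(x - 1)*(x^2 + 5*x + 4) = (x - 3)*(x - 1)*(x + 1)*(x + 4)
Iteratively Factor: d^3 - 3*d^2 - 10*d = (d - 5)*(d^2 + 2*d) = d*(d - 5)*(d + 2)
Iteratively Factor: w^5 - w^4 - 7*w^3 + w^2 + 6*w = (w)*(w^4 - w^3 - 7*w^2 + w + 6) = w*(w + 2)*(w^3 - 3*w^2 - w + 3) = w*(w + 1)*(w + 2)*(w^2 - 4*w + 3) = w*(w - 3)*(w + 1)*(w + 2)*(w - 1)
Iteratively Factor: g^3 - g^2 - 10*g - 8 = (g + 2)*(g^2 - 3*g - 4) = (g + 1)*(g + 2)*(g - 4)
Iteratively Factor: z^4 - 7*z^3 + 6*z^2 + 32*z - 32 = (z - 4)*(z^3 - 3*z^2 - 6*z + 8) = (z - 4)^2*(z^2 + z - 2) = (z - 4)^2*(z + 2)*(z - 1)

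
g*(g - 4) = g^2 - 4*g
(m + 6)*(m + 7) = m^2 + 13*m + 42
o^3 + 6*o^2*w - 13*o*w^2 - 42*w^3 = (o - 3*w)*(o + 2*w)*(o + 7*w)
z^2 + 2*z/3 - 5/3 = (z - 1)*(z + 5/3)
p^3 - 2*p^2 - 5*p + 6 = (p - 3)*(p - 1)*(p + 2)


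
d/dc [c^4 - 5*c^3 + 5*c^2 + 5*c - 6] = 4*c^3 - 15*c^2 + 10*c + 5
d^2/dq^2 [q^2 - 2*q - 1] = 2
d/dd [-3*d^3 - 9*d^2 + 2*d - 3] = -9*d^2 - 18*d + 2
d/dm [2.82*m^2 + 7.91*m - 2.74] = 5.64*m + 7.91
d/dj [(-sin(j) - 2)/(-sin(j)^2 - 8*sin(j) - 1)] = (-4*sin(j) + cos(j)^2 - 16)*cos(j)/(sin(j)^2 + 8*sin(j) + 1)^2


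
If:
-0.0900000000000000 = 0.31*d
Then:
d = -0.29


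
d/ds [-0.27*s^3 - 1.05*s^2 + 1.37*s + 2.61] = -0.81*s^2 - 2.1*s + 1.37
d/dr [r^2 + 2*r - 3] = 2*r + 2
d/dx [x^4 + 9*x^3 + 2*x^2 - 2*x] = 4*x^3 + 27*x^2 + 4*x - 2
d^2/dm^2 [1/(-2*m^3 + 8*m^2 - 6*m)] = (m*(3*m - 4)*(m^2 - 4*m + 3) - (3*m^2 - 8*m + 3)^2)/(m^3*(m^2 - 4*m + 3)^3)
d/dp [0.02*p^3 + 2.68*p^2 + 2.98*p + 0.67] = 0.06*p^2 + 5.36*p + 2.98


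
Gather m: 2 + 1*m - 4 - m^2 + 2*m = -m^2 + 3*m - 2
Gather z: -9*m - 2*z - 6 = -9*m - 2*z - 6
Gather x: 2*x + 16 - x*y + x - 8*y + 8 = x*(3 - y) - 8*y + 24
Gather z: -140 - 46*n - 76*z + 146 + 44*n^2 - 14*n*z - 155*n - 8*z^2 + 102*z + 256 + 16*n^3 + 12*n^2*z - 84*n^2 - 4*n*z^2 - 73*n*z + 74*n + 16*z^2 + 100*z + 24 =16*n^3 - 40*n^2 - 127*n + z^2*(8 - 4*n) + z*(12*n^2 - 87*n + 126) + 286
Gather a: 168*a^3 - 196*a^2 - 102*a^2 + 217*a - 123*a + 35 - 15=168*a^3 - 298*a^2 + 94*a + 20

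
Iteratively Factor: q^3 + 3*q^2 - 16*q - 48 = (q + 4)*(q^2 - q - 12) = (q - 4)*(q + 4)*(q + 3)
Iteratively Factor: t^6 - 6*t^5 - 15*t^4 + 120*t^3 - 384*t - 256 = (t - 4)*(t^5 - 2*t^4 - 23*t^3 + 28*t^2 + 112*t + 64) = (t - 4)^2*(t^4 + 2*t^3 - 15*t^2 - 32*t - 16) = (t - 4)^2*(t + 1)*(t^3 + t^2 - 16*t - 16) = (t - 4)^2*(t + 1)^2*(t^2 - 16) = (t - 4)^2*(t + 1)^2*(t + 4)*(t - 4)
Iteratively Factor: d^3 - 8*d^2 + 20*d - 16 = (d - 4)*(d^2 - 4*d + 4) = (d - 4)*(d - 2)*(d - 2)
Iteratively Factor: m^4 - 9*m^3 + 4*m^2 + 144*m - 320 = (m - 5)*(m^3 - 4*m^2 - 16*m + 64) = (m - 5)*(m - 4)*(m^2 - 16) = (m - 5)*(m - 4)^2*(m + 4)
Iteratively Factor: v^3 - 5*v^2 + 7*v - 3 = (v - 1)*(v^2 - 4*v + 3) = (v - 3)*(v - 1)*(v - 1)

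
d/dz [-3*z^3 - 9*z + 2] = -9*z^2 - 9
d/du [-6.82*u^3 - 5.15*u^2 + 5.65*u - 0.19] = -20.46*u^2 - 10.3*u + 5.65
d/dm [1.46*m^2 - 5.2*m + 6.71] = 2.92*m - 5.2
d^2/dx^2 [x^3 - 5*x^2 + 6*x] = 6*x - 10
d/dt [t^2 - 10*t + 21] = 2*t - 10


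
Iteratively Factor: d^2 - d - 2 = (d - 2)*(d + 1)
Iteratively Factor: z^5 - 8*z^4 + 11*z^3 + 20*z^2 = (z + 1)*(z^4 - 9*z^3 + 20*z^2) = (z - 5)*(z + 1)*(z^3 - 4*z^2) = z*(z - 5)*(z + 1)*(z^2 - 4*z) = z^2*(z - 5)*(z + 1)*(z - 4)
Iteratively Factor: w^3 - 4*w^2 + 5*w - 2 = (w - 1)*(w^2 - 3*w + 2) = (w - 1)^2*(w - 2)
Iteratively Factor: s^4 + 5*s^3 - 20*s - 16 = (s + 4)*(s^3 + s^2 - 4*s - 4) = (s + 2)*(s + 4)*(s^2 - s - 2) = (s + 1)*(s + 2)*(s + 4)*(s - 2)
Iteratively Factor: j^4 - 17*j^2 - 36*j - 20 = (j + 1)*(j^3 - j^2 - 16*j - 20) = (j - 5)*(j + 1)*(j^2 + 4*j + 4) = (j - 5)*(j + 1)*(j + 2)*(j + 2)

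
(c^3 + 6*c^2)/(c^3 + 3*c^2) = (c + 6)/(c + 3)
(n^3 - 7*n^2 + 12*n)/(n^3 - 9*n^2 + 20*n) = (n - 3)/(n - 5)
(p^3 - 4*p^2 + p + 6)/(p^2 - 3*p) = p - 1 - 2/p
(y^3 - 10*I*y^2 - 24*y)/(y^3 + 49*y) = (y^2 - 10*I*y - 24)/(y^2 + 49)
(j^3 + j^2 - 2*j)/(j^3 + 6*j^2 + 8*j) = (j - 1)/(j + 4)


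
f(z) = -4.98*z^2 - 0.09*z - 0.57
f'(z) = -9.96*z - 0.09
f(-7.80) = -302.85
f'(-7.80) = 77.60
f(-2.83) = -40.20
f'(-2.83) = 28.10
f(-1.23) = -7.99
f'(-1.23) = 12.16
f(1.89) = -18.53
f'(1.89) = -18.91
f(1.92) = -19.10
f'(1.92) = -19.21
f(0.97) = -5.34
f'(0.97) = -9.75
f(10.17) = -516.56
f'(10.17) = -101.38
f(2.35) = -28.28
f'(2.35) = -23.50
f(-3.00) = -45.12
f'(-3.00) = 29.79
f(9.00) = -404.76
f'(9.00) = -89.73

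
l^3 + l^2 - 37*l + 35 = (l - 5)*(l - 1)*(l + 7)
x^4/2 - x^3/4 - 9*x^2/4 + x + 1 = (x/2 + 1)*(x - 2)*(x - 1)*(x + 1/2)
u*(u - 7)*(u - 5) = u^3 - 12*u^2 + 35*u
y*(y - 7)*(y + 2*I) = y^3 - 7*y^2 + 2*I*y^2 - 14*I*y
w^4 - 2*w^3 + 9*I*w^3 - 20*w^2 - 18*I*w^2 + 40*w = w*(w - 2)*(w + 4*I)*(w + 5*I)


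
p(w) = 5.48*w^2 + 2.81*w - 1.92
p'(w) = 10.96*w + 2.81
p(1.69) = 18.48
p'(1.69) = 21.33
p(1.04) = 6.93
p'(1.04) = 14.21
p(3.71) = 83.93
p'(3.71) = 43.47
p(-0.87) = -0.22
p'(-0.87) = -6.73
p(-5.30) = 137.12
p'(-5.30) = -55.28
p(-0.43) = -2.12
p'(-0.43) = -1.90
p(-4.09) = 78.26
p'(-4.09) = -42.02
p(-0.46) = -2.05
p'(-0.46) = -2.23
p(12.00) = 820.92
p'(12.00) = 134.33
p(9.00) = 467.25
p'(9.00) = 101.45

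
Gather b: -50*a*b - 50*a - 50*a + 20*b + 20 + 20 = -100*a + b*(20 - 50*a) + 40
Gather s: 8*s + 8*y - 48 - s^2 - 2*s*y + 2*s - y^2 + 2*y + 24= -s^2 + s*(10 - 2*y) - y^2 + 10*y - 24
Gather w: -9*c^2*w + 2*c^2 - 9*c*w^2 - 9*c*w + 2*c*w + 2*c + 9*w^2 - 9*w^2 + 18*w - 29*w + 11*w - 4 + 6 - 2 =2*c^2 - 9*c*w^2 + 2*c + w*(-9*c^2 - 7*c)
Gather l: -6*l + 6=6 - 6*l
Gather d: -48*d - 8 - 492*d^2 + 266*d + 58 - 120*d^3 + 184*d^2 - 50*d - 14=-120*d^3 - 308*d^2 + 168*d + 36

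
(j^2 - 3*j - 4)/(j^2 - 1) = (j - 4)/(j - 1)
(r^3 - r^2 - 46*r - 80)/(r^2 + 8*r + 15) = (r^2 - 6*r - 16)/(r + 3)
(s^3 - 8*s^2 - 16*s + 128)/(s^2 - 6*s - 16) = (s^2 - 16)/(s + 2)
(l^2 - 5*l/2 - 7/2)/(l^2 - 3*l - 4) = (l - 7/2)/(l - 4)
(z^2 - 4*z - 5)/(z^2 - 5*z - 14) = (-z^2 + 4*z + 5)/(-z^2 + 5*z + 14)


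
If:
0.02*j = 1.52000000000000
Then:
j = 76.00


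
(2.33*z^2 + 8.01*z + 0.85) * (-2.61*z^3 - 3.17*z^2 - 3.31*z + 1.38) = -6.0813*z^5 - 28.2922*z^4 - 35.3225*z^3 - 25.9922*z^2 + 8.2403*z + 1.173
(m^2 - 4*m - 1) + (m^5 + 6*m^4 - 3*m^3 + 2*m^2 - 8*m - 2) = m^5 + 6*m^4 - 3*m^3 + 3*m^2 - 12*m - 3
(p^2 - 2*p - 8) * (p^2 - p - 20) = p^4 - 3*p^3 - 26*p^2 + 48*p + 160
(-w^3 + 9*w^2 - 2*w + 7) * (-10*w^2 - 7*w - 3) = 10*w^5 - 83*w^4 - 40*w^3 - 83*w^2 - 43*w - 21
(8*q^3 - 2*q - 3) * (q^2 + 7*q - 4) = 8*q^5 + 56*q^4 - 34*q^3 - 17*q^2 - 13*q + 12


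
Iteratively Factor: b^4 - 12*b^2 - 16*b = (b - 4)*(b^3 + 4*b^2 + 4*b) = (b - 4)*(b + 2)*(b^2 + 2*b) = (b - 4)*(b + 2)^2*(b)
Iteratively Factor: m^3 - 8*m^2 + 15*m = (m - 5)*(m^2 - 3*m) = m*(m - 5)*(m - 3)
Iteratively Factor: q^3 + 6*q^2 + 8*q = (q + 4)*(q^2 + 2*q) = (q + 2)*(q + 4)*(q)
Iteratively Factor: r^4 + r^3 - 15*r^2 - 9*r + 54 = (r - 3)*(r^3 + 4*r^2 - 3*r - 18) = (r - 3)*(r - 2)*(r^2 + 6*r + 9) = (r - 3)*(r - 2)*(r + 3)*(r + 3)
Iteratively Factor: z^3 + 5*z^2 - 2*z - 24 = (z - 2)*(z^2 + 7*z + 12) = (z - 2)*(z + 3)*(z + 4)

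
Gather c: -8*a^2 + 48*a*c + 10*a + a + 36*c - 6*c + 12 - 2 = -8*a^2 + 11*a + c*(48*a + 30) + 10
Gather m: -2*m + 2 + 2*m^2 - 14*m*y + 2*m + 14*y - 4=2*m^2 - 14*m*y + 14*y - 2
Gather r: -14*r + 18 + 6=24 - 14*r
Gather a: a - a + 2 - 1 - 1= 0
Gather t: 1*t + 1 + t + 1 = 2*t + 2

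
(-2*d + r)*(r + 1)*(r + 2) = -2*d*r^2 - 6*d*r - 4*d + r^3 + 3*r^2 + 2*r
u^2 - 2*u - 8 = (u - 4)*(u + 2)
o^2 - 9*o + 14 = (o - 7)*(o - 2)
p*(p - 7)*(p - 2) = p^3 - 9*p^2 + 14*p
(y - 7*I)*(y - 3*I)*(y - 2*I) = y^3 - 12*I*y^2 - 41*y + 42*I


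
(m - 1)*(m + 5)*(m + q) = m^3 + m^2*q + 4*m^2 + 4*m*q - 5*m - 5*q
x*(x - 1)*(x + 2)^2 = x^4 + 3*x^3 - 4*x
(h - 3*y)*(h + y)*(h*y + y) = h^3*y - 2*h^2*y^2 + h^2*y - 3*h*y^3 - 2*h*y^2 - 3*y^3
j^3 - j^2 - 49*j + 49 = (j - 7)*(j - 1)*(j + 7)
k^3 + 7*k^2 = k^2*(k + 7)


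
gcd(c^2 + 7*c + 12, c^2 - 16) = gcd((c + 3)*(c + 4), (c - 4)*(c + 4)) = c + 4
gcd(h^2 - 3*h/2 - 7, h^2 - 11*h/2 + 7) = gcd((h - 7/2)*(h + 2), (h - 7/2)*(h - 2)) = h - 7/2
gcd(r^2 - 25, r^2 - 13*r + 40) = r - 5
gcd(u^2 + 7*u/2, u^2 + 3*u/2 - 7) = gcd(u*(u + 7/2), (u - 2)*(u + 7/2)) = u + 7/2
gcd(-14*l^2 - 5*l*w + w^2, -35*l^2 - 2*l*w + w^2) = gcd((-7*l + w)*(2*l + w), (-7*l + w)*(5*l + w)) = -7*l + w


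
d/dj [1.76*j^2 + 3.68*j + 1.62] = 3.52*j + 3.68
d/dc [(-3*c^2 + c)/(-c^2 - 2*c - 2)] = (7*c^2 + 12*c - 2)/(c^4 + 4*c^3 + 8*c^2 + 8*c + 4)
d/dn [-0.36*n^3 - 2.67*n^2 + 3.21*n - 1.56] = -1.08*n^2 - 5.34*n + 3.21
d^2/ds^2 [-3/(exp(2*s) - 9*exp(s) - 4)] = 3*(2*(2*exp(s) - 9)^2*exp(s) + (4*exp(s) - 9)*(-exp(2*s) + 9*exp(s) + 4))*exp(s)/(-exp(2*s) + 9*exp(s) + 4)^3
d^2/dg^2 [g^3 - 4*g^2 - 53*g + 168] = 6*g - 8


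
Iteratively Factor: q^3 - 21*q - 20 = (q + 1)*(q^2 - q - 20) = (q + 1)*(q + 4)*(q - 5)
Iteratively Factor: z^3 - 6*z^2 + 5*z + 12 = (z + 1)*(z^2 - 7*z + 12) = (z - 3)*(z + 1)*(z - 4)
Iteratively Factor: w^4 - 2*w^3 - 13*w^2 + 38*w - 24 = (w - 1)*(w^3 - w^2 - 14*w + 24) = (w - 3)*(w - 1)*(w^2 + 2*w - 8) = (w - 3)*(w - 1)*(w + 4)*(w - 2)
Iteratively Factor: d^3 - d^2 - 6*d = (d + 2)*(d^2 - 3*d) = d*(d + 2)*(d - 3)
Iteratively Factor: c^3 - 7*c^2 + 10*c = (c)*(c^2 - 7*c + 10) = c*(c - 5)*(c - 2)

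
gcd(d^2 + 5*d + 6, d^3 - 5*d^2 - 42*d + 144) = 1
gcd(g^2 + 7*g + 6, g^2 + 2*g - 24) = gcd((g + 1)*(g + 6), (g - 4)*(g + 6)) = g + 6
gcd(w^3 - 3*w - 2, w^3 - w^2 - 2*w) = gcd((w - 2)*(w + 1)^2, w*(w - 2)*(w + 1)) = w^2 - w - 2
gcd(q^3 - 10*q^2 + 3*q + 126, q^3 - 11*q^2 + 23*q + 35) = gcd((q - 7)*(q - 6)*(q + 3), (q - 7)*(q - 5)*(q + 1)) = q - 7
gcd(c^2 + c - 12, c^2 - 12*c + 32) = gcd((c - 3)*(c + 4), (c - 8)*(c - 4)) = 1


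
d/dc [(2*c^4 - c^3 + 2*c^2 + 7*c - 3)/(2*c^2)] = (4*c^4 - c^3 - 7*c + 6)/(2*c^3)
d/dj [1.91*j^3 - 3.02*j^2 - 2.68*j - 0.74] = 5.73*j^2 - 6.04*j - 2.68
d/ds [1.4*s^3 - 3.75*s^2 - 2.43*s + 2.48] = 4.2*s^2 - 7.5*s - 2.43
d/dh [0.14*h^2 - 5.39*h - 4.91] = 0.28*h - 5.39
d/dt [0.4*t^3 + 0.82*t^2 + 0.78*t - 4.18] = 1.2*t^2 + 1.64*t + 0.78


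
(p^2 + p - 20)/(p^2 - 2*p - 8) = (p + 5)/(p + 2)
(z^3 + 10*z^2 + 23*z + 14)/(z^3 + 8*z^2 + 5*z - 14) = (z + 1)/(z - 1)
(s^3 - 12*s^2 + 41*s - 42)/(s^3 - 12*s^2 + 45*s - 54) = (s^2 - 9*s + 14)/(s^2 - 9*s + 18)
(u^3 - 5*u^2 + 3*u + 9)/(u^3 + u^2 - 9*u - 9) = (u - 3)/(u + 3)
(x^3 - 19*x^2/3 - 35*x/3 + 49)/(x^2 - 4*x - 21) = x - 7/3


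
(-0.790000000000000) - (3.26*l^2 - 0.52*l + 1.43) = -3.26*l^2 + 0.52*l - 2.22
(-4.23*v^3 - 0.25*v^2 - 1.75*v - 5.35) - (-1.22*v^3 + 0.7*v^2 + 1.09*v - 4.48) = -3.01*v^3 - 0.95*v^2 - 2.84*v - 0.869999999999999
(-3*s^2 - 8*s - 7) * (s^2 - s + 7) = -3*s^4 - 5*s^3 - 20*s^2 - 49*s - 49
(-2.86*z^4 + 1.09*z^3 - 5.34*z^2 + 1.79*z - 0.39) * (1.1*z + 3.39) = -3.146*z^5 - 8.4964*z^4 - 2.1789*z^3 - 16.1336*z^2 + 5.6391*z - 1.3221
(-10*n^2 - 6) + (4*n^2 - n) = -6*n^2 - n - 6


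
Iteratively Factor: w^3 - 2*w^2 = (w)*(w^2 - 2*w) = w^2*(w - 2)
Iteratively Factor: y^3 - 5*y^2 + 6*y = (y)*(y^2 - 5*y + 6) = y*(y - 2)*(y - 3)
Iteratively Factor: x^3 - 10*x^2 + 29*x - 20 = (x - 5)*(x^2 - 5*x + 4) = (x - 5)*(x - 1)*(x - 4)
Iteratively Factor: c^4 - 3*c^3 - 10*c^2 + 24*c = (c)*(c^3 - 3*c^2 - 10*c + 24) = c*(c - 4)*(c^2 + c - 6) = c*(c - 4)*(c - 2)*(c + 3)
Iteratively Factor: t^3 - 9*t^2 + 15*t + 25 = (t + 1)*(t^2 - 10*t + 25) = (t - 5)*(t + 1)*(t - 5)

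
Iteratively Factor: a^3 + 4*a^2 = (a + 4)*(a^2) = a*(a + 4)*(a)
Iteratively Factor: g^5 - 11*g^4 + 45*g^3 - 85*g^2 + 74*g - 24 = (g - 2)*(g^4 - 9*g^3 + 27*g^2 - 31*g + 12) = (g - 3)*(g - 2)*(g^3 - 6*g^2 + 9*g - 4) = (g - 4)*(g - 3)*(g - 2)*(g^2 - 2*g + 1) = (g - 4)*(g - 3)*(g - 2)*(g - 1)*(g - 1)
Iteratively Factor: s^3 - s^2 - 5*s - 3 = (s + 1)*(s^2 - 2*s - 3) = (s + 1)^2*(s - 3)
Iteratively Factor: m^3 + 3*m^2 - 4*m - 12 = (m + 3)*(m^2 - 4) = (m + 2)*(m + 3)*(m - 2)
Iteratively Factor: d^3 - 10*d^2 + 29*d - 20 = (d - 5)*(d^2 - 5*d + 4) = (d - 5)*(d - 4)*(d - 1)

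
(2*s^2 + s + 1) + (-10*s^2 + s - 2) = -8*s^2 + 2*s - 1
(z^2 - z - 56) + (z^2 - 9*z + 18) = 2*z^2 - 10*z - 38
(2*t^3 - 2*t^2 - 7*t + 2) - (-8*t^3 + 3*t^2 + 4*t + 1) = 10*t^3 - 5*t^2 - 11*t + 1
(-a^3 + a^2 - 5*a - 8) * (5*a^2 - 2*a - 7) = -5*a^5 + 7*a^4 - 20*a^3 - 37*a^2 + 51*a + 56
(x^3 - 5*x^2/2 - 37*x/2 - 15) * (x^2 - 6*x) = x^5 - 17*x^4/2 - 7*x^3/2 + 96*x^2 + 90*x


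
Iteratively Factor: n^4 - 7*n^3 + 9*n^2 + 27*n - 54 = (n - 3)*(n^3 - 4*n^2 - 3*n + 18) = (n - 3)^2*(n^2 - n - 6) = (n - 3)^2*(n + 2)*(n - 3)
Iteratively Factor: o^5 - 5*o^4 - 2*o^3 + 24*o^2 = (o)*(o^4 - 5*o^3 - 2*o^2 + 24*o) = o^2*(o^3 - 5*o^2 - 2*o + 24) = o^2*(o + 2)*(o^2 - 7*o + 12) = o^2*(o - 3)*(o + 2)*(o - 4)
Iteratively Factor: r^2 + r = (r)*(r + 1)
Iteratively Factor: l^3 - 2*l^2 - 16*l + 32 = (l - 2)*(l^2 - 16) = (l - 4)*(l - 2)*(l + 4)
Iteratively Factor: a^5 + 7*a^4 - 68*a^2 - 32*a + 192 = (a + 4)*(a^4 + 3*a^3 - 12*a^2 - 20*a + 48) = (a + 4)^2*(a^3 - a^2 - 8*a + 12) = (a + 3)*(a + 4)^2*(a^2 - 4*a + 4) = (a - 2)*(a + 3)*(a + 4)^2*(a - 2)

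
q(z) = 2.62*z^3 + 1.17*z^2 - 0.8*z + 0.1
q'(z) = 7.86*z^2 + 2.34*z - 0.8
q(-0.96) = -0.37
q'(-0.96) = 4.20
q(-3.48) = -93.36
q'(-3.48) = 86.24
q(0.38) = 0.11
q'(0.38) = 1.22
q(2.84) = 67.28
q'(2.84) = 69.24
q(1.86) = 19.52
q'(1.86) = 30.74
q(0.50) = 0.32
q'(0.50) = 2.34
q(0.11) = 0.03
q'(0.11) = -0.45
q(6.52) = 770.80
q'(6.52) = 348.59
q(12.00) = 4686.34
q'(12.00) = 1159.12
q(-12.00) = -4349.18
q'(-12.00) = 1102.96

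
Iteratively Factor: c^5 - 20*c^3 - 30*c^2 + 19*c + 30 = (c + 3)*(c^4 - 3*c^3 - 11*c^2 + 3*c + 10) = (c - 1)*(c + 3)*(c^3 - 2*c^2 - 13*c - 10) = (c - 1)*(c + 2)*(c + 3)*(c^2 - 4*c - 5) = (c - 1)*(c + 1)*(c + 2)*(c + 3)*(c - 5)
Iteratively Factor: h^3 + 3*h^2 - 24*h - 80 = (h + 4)*(h^2 - h - 20) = (h - 5)*(h + 4)*(h + 4)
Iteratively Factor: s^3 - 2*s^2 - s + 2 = (s + 1)*(s^2 - 3*s + 2) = (s - 2)*(s + 1)*(s - 1)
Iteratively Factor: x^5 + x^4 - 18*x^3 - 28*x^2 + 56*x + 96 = (x - 4)*(x^4 + 5*x^3 + 2*x^2 - 20*x - 24) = (x - 4)*(x - 2)*(x^3 + 7*x^2 + 16*x + 12) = (x - 4)*(x - 2)*(x + 3)*(x^2 + 4*x + 4) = (x - 4)*(x - 2)*(x + 2)*(x + 3)*(x + 2)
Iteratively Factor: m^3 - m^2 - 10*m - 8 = (m - 4)*(m^2 + 3*m + 2) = (m - 4)*(m + 2)*(m + 1)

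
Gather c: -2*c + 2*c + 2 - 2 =0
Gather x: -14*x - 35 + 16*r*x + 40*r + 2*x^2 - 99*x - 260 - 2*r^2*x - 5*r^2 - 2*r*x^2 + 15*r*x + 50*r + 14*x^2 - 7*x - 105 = -5*r^2 + 90*r + x^2*(16 - 2*r) + x*(-2*r^2 + 31*r - 120) - 400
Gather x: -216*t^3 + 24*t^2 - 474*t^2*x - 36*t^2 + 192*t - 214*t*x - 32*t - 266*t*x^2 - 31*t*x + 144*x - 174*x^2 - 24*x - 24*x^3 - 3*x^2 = -216*t^3 - 12*t^2 + 160*t - 24*x^3 + x^2*(-266*t - 177) + x*(-474*t^2 - 245*t + 120)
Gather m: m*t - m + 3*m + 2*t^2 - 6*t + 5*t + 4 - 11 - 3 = m*(t + 2) + 2*t^2 - t - 10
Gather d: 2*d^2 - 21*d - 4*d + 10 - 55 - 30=2*d^2 - 25*d - 75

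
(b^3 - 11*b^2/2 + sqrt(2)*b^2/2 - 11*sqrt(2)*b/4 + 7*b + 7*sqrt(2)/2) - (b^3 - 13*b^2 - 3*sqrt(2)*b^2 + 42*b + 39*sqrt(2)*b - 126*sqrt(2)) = 7*sqrt(2)*b^2/2 + 15*b^2/2 - 167*sqrt(2)*b/4 - 35*b + 259*sqrt(2)/2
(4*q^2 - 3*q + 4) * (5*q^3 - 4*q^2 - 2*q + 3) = 20*q^5 - 31*q^4 + 24*q^3 + 2*q^2 - 17*q + 12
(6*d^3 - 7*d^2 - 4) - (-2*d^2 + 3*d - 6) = 6*d^3 - 5*d^2 - 3*d + 2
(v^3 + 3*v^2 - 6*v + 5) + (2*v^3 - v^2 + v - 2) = 3*v^3 + 2*v^2 - 5*v + 3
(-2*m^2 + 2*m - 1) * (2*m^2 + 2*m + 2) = -4*m^4 - 2*m^2 + 2*m - 2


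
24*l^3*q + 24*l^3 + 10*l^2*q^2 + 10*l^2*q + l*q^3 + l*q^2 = (4*l + q)*(6*l + q)*(l*q + l)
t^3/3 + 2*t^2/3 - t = t*(t/3 + 1)*(t - 1)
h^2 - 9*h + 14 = (h - 7)*(h - 2)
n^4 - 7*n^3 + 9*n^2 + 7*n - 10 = (n - 5)*(n - 2)*(n - 1)*(n + 1)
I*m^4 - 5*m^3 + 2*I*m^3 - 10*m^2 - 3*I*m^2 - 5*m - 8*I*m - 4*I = (m + 1)*(m + I)*(m + 4*I)*(I*m + I)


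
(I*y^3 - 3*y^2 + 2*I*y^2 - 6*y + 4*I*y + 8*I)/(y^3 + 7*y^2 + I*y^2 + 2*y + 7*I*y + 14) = (I*y^2 + 2*y*(-2 + I) - 8)/(y^2 + y*(7 + 2*I) + 14*I)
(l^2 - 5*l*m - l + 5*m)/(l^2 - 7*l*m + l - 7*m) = (l^2 - 5*l*m - l + 5*m)/(l^2 - 7*l*m + l - 7*m)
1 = 1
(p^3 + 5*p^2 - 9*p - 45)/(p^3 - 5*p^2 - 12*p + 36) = (p^2 + 2*p - 15)/(p^2 - 8*p + 12)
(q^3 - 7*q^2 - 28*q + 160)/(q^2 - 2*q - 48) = (q^2 + q - 20)/(q + 6)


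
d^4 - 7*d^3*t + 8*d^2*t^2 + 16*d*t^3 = d*(d - 4*t)^2*(d + t)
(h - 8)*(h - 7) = h^2 - 15*h + 56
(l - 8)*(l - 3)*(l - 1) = l^3 - 12*l^2 + 35*l - 24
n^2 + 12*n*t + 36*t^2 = (n + 6*t)^2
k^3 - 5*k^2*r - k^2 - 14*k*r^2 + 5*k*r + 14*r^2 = (k - 1)*(k - 7*r)*(k + 2*r)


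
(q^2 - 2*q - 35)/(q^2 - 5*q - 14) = (q + 5)/(q + 2)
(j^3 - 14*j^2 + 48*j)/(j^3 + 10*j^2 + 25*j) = (j^2 - 14*j + 48)/(j^2 + 10*j + 25)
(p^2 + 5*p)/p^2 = (p + 5)/p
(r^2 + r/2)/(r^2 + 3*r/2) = (2*r + 1)/(2*r + 3)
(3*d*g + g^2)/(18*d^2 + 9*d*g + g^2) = g/(6*d + g)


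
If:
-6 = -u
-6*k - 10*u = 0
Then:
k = -10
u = 6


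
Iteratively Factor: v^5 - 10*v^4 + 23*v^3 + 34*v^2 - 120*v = (v - 4)*(v^4 - 6*v^3 - v^2 + 30*v) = (v - 5)*(v - 4)*(v^3 - v^2 - 6*v) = (v - 5)*(v - 4)*(v - 3)*(v^2 + 2*v) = (v - 5)*(v - 4)*(v - 3)*(v + 2)*(v)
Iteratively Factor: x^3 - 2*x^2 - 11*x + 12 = (x - 1)*(x^2 - x - 12) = (x - 4)*(x - 1)*(x + 3)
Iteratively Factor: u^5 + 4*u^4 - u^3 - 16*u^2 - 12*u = (u)*(u^4 + 4*u^3 - u^2 - 16*u - 12) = u*(u + 2)*(u^3 + 2*u^2 - 5*u - 6) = u*(u + 1)*(u + 2)*(u^2 + u - 6) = u*(u - 2)*(u + 1)*(u + 2)*(u + 3)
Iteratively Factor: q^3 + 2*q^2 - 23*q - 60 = (q + 4)*(q^2 - 2*q - 15) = (q - 5)*(q + 4)*(q + 3)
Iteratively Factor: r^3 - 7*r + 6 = (r - 2)*(r^2 + 2*r - 3) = (r - 2)*(r - 1)*(r + 3)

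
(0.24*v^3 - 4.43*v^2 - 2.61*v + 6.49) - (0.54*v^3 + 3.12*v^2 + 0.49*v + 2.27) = -0.3*v^3 - 7.55*v^2 - 3.1*v + 4.22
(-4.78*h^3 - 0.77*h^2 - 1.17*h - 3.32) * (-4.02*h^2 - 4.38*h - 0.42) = 19.2156*h^5 + 24.0318*h^4 + 10.0836*h^3 + 18.7944*h^2 + 15.033*h + 1.3944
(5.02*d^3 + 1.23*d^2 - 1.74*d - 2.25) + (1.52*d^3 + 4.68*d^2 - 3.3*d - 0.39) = 6.54*d^3 + 5.91*d^2 - 5.04*d - 2.64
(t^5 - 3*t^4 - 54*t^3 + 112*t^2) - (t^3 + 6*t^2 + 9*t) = t^5 - 3*t^4 - 55*t^3 + 106*t^2 - 9*t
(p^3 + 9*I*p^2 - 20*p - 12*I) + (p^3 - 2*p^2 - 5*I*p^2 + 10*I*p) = 2*p^3 - 2*p^2 + 4*I*p^2 - 20*p + 10*I*p - 12*I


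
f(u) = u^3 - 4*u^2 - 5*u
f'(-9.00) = 310.00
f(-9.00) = -1008.00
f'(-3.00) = 46.00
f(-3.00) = -48.00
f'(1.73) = -9.86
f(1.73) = -15.44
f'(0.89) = -9.74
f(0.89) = -6.91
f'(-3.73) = 66.58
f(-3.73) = -88.90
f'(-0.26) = -2.72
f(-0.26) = 1.01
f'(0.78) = -9.41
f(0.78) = -5.86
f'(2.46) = -6.53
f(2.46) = -21.62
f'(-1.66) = 16.55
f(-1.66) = -7.30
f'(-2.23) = 27.76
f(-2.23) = -19.83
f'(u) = 3*u^2 - 8*u - 5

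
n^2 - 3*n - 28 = (n - 7)*(n + 4)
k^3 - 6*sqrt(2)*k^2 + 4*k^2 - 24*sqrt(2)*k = k*(k + 4)*(k - 6*sqrt(2))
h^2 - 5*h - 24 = (h - 8)*(h + 3)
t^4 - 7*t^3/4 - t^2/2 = t^2*(t - 2)*(t + 1/4)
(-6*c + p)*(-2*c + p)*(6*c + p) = 72*c^3 - 36*c^2*p - 2*c*p^2 + p^3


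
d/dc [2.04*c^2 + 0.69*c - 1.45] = 4.08*c + 0.69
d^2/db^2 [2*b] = 0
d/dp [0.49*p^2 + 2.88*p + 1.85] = 0.98*p + 2.88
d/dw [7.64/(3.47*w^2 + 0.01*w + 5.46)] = (-53.0216*w - 0.0764)/(3.47*w^2 + 0.01*w + 5.46)^2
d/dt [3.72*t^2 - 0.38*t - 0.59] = 7.44*t - 0.38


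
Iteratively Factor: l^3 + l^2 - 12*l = (l - 3)*(l^2 + 4*l) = l*(l - 3)*(l + 4)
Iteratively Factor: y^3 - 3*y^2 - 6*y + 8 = (y - 1)*(y^2 - 2*y - 8) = (y - 1)*(y + 2)*(y - 4)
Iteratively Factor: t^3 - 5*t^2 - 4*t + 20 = (t - 5)*(t^2 - 4) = (t - 5)*(t + 2)*(t - 2)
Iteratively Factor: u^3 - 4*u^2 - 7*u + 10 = (u - 5)*(u^2 + u - 2) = (u - 5)*(u - 1)*(u + 2)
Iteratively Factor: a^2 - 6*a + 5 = (a - 5)*(a - 1)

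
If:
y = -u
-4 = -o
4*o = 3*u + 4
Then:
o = 4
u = 4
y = -4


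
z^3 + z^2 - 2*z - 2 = (z + 1)*(z - sqrt(2))*(z + sqrt(2))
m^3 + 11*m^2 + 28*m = m*(m + 4)*(m + 7)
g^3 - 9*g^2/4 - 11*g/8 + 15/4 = (g - 2)*(g - 3/2)*(g + 5/4)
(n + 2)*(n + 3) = n^2 + 5*n + 6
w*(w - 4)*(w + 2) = w^3 - 2*w^2 - 8*w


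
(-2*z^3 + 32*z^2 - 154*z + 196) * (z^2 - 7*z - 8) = -2*z^5 + 46*z^4 - 362*z^3 + 1018*z^2 - 140*z - 1568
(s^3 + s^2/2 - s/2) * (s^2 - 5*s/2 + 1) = s^5 - 2*s^4 - 3*s^3/4 + 7*s^2/4 - s/2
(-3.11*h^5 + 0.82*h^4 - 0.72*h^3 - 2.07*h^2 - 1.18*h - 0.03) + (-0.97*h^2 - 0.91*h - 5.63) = -3.11*h^5 + 0.82*h^4 - 0.72*h^3 - 3.04*h^2 - 2.09*h - 5.66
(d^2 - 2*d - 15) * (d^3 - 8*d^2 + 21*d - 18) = d^5 - 10*d^4 + 22*d^3 + 60*d^2 - 279*d + 270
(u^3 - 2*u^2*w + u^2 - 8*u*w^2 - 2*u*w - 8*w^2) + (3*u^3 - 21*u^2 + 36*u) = 4*u^3 - 2*u^2*w - 20*u^2 - 8*u*w^2 - 2*u*w + 36*u - 8*w^2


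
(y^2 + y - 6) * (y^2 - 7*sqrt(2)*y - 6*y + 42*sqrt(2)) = y^4 - 7*sqrt(2)*y^3 - 5*y^3 - 12*y^2 + 35*sqrt(2)*y^2 + 36*y + 84*sqrt(2)*y - 252*sqrt(2)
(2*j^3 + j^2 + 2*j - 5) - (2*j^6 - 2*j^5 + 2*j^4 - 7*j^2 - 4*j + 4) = -2*j^6 + 2*j^5 - 2*j^4 + 2*j^3 + 8*j^2 + 6*j - 9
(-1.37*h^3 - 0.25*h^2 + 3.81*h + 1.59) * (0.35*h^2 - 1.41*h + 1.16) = -0.4795*h^5 + 1.8442*h^4 + 0.0967999999999999*h^3 - 5.1056*h^2 + 2.1777*h + 1.8444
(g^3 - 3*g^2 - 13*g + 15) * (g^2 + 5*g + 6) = g^5 + 2*g^4 - 22*g^3 - 68*g^2 - 3*g + 90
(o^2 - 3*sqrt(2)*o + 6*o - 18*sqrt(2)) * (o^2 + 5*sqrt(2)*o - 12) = o^4 + 2*sqrt(2)*o^3 + 6*o^3 - 42*o^2 + 12*sqrt(2)*o^2 - 252*o + 36*sqrt(2)*o + 216*sqrt(2)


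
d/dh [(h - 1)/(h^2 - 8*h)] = (-h^2 + 2*h - 8)/(h^2*(h^2 - 16*h + 64))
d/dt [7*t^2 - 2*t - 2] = 14*t - 2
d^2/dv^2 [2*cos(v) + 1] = -2*cos(v)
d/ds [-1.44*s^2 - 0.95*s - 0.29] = -2.88*s - 0.95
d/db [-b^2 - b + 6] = -2*b - 1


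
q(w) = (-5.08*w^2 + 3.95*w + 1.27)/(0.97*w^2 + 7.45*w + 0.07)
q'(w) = (3.95 - 10.16*w)/(0.97*w^2 + 7.45*w + 0.07) + (-1.94*w - 7.45)*(-5.08*w^2 + 3.95*w + 1.27)/(0.97*w^2 + 7.45*w + 0.07)^2 = (-41.6775*w^2 - 3.175*w - 9.185)/(0.9409*w^4 + 14.453*w^3 + 55.6383*w^2 + 1.043*w + 0.0049)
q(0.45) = 0.56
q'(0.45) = -1.45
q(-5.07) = 11.70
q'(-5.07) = -6.53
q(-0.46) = 0.51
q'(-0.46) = -1.67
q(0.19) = 1.21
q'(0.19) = -4.88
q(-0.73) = 0.89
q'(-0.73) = -1.24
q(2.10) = -0.64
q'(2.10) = -0.50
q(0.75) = 0.22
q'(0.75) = -0.91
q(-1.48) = 1.78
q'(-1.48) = -1.23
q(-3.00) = 4.15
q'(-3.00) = -2.04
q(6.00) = -1.98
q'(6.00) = -0.24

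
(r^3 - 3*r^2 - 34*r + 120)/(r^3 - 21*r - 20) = (r^2 + 2*r - 24)/(r^2 + 5*r + 4)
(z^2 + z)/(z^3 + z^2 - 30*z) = (z + 1)/(z^2 + z - 30)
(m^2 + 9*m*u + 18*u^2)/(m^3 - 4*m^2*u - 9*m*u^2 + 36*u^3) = (m + 6*u)/(m^2 - 7*m*u + 12*u^2)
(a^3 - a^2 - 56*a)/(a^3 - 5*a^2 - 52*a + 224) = a/(a - 4)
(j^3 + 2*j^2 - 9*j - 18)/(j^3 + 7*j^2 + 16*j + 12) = (j - 3)/(j + 2)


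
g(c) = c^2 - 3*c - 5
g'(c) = 2*c - 3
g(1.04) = -7.04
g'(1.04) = -0.92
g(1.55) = -7.25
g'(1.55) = 0.10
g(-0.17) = -4.46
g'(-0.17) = -3.34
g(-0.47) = -3.37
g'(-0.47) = -3.94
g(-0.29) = -4.05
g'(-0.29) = -3.58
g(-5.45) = 41.05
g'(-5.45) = -13.90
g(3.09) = -4.72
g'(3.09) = 3.18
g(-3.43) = 17.05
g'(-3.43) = -9.86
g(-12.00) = 175.00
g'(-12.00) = -27.00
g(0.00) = -5.00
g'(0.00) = -3.00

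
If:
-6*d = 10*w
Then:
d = -5*w/3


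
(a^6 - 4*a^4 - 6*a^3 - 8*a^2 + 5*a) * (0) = 0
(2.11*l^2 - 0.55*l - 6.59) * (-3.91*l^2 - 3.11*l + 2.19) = -8.2501*l^4 - 4.4116*l^3 + 32.0983*l^2 + 19.2904*l - 14.4321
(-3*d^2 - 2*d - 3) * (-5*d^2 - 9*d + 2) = 15*d^4 + 37*d^3 + 27*d^2 + 23*d - 6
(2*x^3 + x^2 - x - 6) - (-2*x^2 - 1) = 2*x^3 + 3*x^2 - x - 5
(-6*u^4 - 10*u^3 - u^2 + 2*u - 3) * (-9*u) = 54*u^5 + 90*u^4 + 9*u^3 - 18*u^2 + 27*u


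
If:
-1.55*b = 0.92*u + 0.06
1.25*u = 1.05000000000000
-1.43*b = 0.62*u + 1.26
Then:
No Solution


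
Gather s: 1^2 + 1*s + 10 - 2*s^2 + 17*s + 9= -2*s^2 + 18*s + 20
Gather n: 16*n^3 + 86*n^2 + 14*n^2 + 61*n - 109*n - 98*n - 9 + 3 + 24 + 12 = 16*n^3 + 100*n^2 - 146*n + 30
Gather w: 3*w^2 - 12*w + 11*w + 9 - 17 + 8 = 3*w^2 - w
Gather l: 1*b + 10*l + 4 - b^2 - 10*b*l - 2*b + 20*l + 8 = -b^2 - b + l*(30 - 10*b) + 12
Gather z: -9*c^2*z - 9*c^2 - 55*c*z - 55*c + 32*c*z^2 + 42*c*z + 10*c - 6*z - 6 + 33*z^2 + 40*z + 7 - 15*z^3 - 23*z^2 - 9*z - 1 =-9*c^2 - 45*c - 15*z^3 + z^2*(32*c + 10) + z*(-9*c^2 - 13*c + 25)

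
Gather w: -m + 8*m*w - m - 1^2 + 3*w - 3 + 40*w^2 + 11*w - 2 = -2*m + 40*w^2 + w*(8*m + 14) - 6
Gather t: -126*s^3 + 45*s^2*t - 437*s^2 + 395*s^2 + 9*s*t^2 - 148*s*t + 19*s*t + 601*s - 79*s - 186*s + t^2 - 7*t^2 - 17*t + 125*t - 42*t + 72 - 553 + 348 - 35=-126*s^3 - 42*s^2 + 336*s + t^2*(9*s - 6) + t*(45*s^2 - 129*s + 66) - 168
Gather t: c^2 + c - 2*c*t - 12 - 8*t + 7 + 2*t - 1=c^2 + c + t*(-2*c - 6) - 6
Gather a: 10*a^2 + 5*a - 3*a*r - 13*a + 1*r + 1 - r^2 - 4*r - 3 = 10*a^2 + a*(-3*r - 8) - r^2 - 3*r - 2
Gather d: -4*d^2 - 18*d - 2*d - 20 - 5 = -4*d^2 - 20*d - 25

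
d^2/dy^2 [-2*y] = 0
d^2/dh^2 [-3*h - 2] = 0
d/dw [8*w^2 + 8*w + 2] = 16*w + 8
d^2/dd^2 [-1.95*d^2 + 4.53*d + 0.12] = -3.90000000000000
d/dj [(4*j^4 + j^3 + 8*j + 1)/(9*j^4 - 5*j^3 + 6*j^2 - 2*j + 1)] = (-29*j^6 + 48*j^5 - 234*j^4 + 56*j^3 - 30*j^2 - 12*j + 10)/(81*j^8 - 90*j^7 + 133*j^6 - 96*j^5 + 74*j^4 - 34*j^3 + 16*j^2 - 4*j + 1)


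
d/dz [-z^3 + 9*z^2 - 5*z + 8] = -3*z^2 + 18*z - 5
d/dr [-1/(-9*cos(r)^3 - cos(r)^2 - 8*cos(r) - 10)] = (27*cos(r)^2 + 2*cos(r) + 8)*sin(r)/(9*cos(r)^3 + cos(r)^2 + 8*cos(r) + 10)^2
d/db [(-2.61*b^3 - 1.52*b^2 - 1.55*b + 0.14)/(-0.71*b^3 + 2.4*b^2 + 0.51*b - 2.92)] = (-7.3432*b^4 - 4.8632*b^3 + 26.1066*b^2 + 8.2048*b + 4.4546)/(0.5041*b^6 - 3.408*b^5 + 5.0358*b^4 + 6.5944*b^3 - 13.7559*b^2 - 2.9784*b + 8.5264)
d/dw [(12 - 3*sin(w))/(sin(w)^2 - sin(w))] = 3*(cos(w) - 8/tan(w) + 4*cos(w)/sin(w)^2)/(sin(w) - 1)^2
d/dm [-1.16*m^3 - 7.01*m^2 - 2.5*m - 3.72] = -3.48*m^2 - 14.02*m - 2.5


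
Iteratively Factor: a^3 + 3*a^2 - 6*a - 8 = (a - 2)*(a^2 + 5*a + 4) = (a - 2)*(a + 4)*(a + 1)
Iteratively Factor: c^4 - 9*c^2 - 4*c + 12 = (c - 1)*(c^3 + c^2 - 8*c - 12) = (c - 1)*(c + 2)*(c^2 - c - 6) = (c - 1)*(c + 2)^2*(c - 3)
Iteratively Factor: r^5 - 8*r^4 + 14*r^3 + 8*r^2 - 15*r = (r - 1)*(r^4 - 7*r^3 + 7*r^2 + 15*r) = (r - 5)*(r - 1)*(r^3 - 2*r^2 - 3*r) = (r - 5)*(r - 1)*(r + 1)*(r^2 - 3*r) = (r - 5)*(r - 3)*(r - 1)*(r + 1)*(r)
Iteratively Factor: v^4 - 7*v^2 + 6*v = (v + 3)*(v^3 - 3*v^2 + 2*v) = v*(v + 3)*(v^2 - 3*v + 2) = v*(v - 2)*(v + 3)*(v - 1)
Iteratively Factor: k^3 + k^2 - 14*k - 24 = (k - 4)*(k^2 + 5*k + 6) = (k - 4)*(k + 3)*(k + 2)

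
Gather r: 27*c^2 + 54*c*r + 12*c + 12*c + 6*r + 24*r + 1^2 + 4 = 27*c^2 + 24*c + r*(54*c + 30) + 5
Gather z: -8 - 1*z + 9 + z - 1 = 0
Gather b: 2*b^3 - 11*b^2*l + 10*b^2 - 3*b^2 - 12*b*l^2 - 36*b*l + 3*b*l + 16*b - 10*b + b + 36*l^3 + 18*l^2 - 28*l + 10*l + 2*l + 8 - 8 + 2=2*b^3 + b^2*(7 - 11*l) + b*(-12*l^2 - 33*l + 7) + 36*l^3 + 18*l^2 - 16*l + 2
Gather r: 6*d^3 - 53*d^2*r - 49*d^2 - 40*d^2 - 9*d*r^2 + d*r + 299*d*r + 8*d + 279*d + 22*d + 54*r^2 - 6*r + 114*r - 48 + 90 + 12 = 6*d^3 - 89*d^2 + 309*d + r^2*(54 - 9*d) + r*(-53*d^2 + 300*d + 108) + 54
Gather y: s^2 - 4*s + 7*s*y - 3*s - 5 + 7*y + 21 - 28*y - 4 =s^2 - 7*s + y*(7*s - 21) + 12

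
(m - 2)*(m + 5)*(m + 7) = m^3 + 10*m^2 + 11*m - 70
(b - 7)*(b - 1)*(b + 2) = b^3 - 6*b^2 - 9*b + 14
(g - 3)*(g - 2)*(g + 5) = g^3 - 19*g + 30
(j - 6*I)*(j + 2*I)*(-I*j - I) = -I*j^3 - 4*j^2 - I*j^2 - 4*j - 12*I*j - 12*I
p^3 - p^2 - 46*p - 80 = (p - 8)*(p + 2)*(p + 5)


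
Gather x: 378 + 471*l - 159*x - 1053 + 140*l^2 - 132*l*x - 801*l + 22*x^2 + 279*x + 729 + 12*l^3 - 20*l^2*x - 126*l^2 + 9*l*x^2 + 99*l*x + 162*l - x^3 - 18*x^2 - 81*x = 12*l^3 + 14*l^2 - 168*l - x^3 + x^2*(9*l + 4) + x*(-20*l^2 - 33*l + 39) + 54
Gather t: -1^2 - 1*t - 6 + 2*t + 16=t + 9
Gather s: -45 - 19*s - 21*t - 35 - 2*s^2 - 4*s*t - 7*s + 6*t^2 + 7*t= -2*s^2 + s*(-4*t - 26) + 6*t^2 - 14*t - 80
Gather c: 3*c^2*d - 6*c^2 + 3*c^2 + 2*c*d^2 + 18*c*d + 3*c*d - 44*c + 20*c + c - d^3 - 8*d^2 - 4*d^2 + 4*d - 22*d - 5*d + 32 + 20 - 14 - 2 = c^2*(3*d - 3) + c*(2*d^2 + 21*d - 23) - d^3 - 12*d^2 - 23*d + 36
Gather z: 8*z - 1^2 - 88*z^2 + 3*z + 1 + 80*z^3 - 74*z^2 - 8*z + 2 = 80*z^3 - 162*z^2 + 3*z + 2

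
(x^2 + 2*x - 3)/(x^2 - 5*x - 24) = (x - 1)/(x - 8)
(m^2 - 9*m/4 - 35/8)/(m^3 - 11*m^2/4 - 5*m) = (m - 7/2)/(m*(m - 4))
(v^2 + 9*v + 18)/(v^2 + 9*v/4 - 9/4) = 4*(v + 6)/(4*v - 3)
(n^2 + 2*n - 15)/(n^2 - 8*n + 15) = (n + 5)/(n - 5)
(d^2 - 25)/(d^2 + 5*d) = (d - 5)/d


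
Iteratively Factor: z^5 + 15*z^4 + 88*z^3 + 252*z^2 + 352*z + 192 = (z + 4)*(z^4 + 11*z^3 + 44*z^2 + 76*z + 48) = (z + 4)^2*(z^3 + 7*z^2 + 16*z + 12) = (z + 2)*(z + 4)^2*(z^2 + 5*z + 6) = (z + 2)*(z + 3)*(z + 4)^2*(z + 2)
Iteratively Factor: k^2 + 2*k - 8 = (k - 2)*(k + 4)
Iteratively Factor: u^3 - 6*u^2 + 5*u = (u - 1)*(u^2 - 5*u) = (u - 5)*(u - 1)*(u)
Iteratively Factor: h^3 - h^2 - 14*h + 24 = (h - 2)*(h^2 + h - 12) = (h - 3)*(h - 2)*(h + 4)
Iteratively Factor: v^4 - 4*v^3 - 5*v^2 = (v)*(v^3 - 4*v^2 - 5*v) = v*(v - 5)*(v^2 + v) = v*(v - 5)*(v + 1)*(v)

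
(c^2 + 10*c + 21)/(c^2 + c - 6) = (c + 7)/(c - 2)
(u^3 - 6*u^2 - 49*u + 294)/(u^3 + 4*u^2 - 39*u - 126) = (u - 7)/(u + 3)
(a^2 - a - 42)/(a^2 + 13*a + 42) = (a - 7)/(a + 7)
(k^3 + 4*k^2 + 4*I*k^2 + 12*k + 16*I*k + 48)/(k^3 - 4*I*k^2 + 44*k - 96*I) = (k + 4)/(k - 8*I)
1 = 1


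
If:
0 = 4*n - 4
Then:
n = 1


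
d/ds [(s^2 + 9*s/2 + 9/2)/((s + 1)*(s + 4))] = (s^2 - 2*s - 9)/(2*(s^4 + 10*s^3 + 33*s^2 + 40*s + 16))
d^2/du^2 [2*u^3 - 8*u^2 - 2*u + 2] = 12*u - 16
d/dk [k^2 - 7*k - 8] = 2*k - 7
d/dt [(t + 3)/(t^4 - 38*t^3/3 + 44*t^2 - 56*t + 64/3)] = 3*(-9*t^3 + 22*t^2 + 254*t - 284)/(9*t^7 - 210*t^6 + 1816*t^5 - 7408*t^4 + 15760*t^3 - 17696*t^2 + 9728*t - 2048)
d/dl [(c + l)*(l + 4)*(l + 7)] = 2*c*l + 11*c + 3*l^2 + 22*l + 28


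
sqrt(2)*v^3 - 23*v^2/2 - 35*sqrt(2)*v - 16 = (v - 8*sqrt(2))*(v + 2*sqrt(2))*(sqrt(2)*v + 1/2)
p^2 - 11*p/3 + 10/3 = (p - 2)*(p - 5/3)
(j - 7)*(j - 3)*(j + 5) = j^3 - 5*j^2 - 29*j + 105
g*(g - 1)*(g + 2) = g^3 + g^2 - 2*g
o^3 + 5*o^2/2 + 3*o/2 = o*(o + 1)*(o + 3/2)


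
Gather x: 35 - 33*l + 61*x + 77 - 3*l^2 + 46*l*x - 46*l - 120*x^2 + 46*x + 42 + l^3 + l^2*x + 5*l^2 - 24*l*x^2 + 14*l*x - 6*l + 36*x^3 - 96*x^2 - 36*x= l^3 + 2*l^2 - 85*l + 36*x^3 + x^2*(-24*l - 216) + x*(l^2 + 60*l + 71) + 154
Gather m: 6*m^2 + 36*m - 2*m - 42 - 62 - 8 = 6*m^2 + 34*m - 112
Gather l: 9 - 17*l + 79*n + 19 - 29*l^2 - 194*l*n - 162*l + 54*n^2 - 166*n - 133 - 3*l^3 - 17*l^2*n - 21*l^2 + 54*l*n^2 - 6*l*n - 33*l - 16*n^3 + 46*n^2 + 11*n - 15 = -3*l^3 + l^2*(-17*n - 50) + l*(54*n^2 - 200*n - 212) - 16*n^3 + 100*n^2 - 76*n - 120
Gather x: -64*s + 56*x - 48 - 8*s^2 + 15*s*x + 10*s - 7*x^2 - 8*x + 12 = -8*s^2 - 54*s - 7*x^2 + x*(15*s + 48) - 36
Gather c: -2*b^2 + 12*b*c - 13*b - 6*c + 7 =-2*b^2 - 13*b + c*(12*b - 6) + 7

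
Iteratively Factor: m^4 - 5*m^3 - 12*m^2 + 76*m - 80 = (m - 5)*(m^3 - 12*m + 16) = (m - 5)*(m + 4)*(m^2 - 4*m + 4) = (m - 5)*(m - 2)*(m + 4)*(m - 2)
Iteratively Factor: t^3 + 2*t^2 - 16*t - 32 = (t - 4)*(t^2 + 6*t + 8) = (t - 4)*(t + 2)*(t + 4)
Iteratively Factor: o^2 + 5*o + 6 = (o + 3)*(o + 2)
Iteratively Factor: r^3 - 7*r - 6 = (r - 3)*(r^2 + 3*r + 2) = (r - 3)*(r + 1)*(r + 2)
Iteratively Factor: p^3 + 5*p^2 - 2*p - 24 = (p - 2)*(p^2 + 7*p + 12) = (p - 2)*(p + 4)*(p + 3)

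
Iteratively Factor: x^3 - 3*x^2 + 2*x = (x - 2)*(x^2 - x) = x*(x - 2)*(x - 1)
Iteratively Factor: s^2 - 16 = (s + 4)*(s - 4)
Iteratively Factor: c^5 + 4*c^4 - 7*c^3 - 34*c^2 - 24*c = (c + 2)*(c^4 + 2*c^3 - 11*c^2 - 12*c) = (c + 1)*(c + 2)*(c^3 + c^2 - 12*c) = c*(c + 1)*(c + 2)*(c^2 + c - 12) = c*(c - 3)*(c + 1)*(c + 2)*(c + 4)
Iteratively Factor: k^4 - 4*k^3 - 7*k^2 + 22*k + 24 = (k - 4)*(k^3 - 7*k - 6) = (k - 4)*(k + 1)*(k^2 - k - 6) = (k - 4)*(k + 1)*(k + 2)*(k - 3)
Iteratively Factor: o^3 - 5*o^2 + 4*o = (o - 4)*(o^2 - o) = o*(o - 4)*(o - 1)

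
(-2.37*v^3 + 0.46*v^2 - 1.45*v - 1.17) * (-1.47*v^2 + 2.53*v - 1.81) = 3.4839*v^5 - 6.6723*v^4 + 7.585*v^3 - 2.7812*v^2 - 0.3356*v + 2.1177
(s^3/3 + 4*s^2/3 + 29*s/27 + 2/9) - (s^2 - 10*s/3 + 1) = s^3/3 + s^2/3 + 119*s/27 - 7/9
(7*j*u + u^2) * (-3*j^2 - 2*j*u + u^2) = -21*j^3*u - 17*j^2*u^2 + 5*j*u^3 + u^4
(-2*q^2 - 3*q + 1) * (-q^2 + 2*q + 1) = 2*q^4 - q^3 - 9*q^2 - q + 1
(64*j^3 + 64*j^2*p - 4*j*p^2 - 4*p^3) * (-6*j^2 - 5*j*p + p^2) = -384*j^5 - 704*j^4*p - 232*j^3*p^2 + 108*j^2*p^3 + 16*j*p^4 - 4*p^5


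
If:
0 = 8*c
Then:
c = 0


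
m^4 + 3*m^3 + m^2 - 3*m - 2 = (m - 1)*(m + 1)^2*(m + 2)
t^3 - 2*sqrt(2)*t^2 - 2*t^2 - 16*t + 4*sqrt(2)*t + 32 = (t - 2)*(t - 4*sqrt(2))*(t + 2*sqrt(2))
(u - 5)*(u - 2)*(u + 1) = u^3 - 6*u^2 + 3*u + 10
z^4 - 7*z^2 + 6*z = z*(z - 2)*(z - 1)*(z + 3)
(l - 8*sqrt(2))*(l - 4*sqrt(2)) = l^2 - 12*sqrt(2)*l + 64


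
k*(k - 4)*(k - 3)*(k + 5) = k^4 - 2*k^3 - 23*k^2 + 60*k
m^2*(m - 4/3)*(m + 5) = m^4 + 11*m^3/3 - 20*m^2/3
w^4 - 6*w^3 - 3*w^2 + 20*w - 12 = (w - 6)*(w - 1)^2*(w + 2)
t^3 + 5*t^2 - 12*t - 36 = (t - 3)*(t + 2)*(t + 6)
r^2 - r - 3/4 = (r - 3/2)*(r + 1/2)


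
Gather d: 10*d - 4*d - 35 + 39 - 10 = 6*d - 6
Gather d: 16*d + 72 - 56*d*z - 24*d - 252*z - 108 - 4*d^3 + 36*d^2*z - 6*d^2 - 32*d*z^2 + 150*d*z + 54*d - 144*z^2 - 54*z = -4*d^3 + d^2*(36*z - 6) + d*(-32*z^2 + 94*z + 46) - 144*z^2 - 306*z - 36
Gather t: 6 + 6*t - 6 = 6*t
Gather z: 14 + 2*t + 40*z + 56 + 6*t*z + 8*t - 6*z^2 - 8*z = 10*t - 6*z^2 + z*(6*t + 32) + 70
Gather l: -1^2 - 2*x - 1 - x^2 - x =-x^2 - 3*x - 2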